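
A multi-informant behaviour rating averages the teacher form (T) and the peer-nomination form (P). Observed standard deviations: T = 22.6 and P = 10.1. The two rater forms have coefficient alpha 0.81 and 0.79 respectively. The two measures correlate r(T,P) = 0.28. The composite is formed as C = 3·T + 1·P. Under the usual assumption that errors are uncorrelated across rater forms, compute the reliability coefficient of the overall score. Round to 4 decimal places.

0.8239

Var(C) = 3²·22.6² + 10.1² + 2·[3·22.6·10.1·0.28] = 4698.85 + 383.477 = 5082.33.
With uncorrelated errors the cross-covariances are all true-score covariance, so they carry over unchanged; only the diagonal terms shrink to ρᵢσᵢ².
True-score variance = [3²·22.6²·0.81 + 10.1²·0.79] + 383.477 = 3804.03 + 383.477 = 4187.51.
Reliability = 4187.51 / 5082.33 = 0.8239.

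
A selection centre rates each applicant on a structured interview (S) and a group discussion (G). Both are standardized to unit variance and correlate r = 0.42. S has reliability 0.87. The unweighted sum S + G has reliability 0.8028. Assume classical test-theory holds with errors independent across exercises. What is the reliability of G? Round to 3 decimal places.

0.570

Var(S+G) = 2 + 2·0.42 = 2.840.
True-score variance = ρ_S + ρ_G + 2·0.42, so 0.8028 = (0.87 + ρ_G + 0.84) / 2.840.
ρ_G = 0.8028·2.840 − 0.87 − 0.84 = 0.570.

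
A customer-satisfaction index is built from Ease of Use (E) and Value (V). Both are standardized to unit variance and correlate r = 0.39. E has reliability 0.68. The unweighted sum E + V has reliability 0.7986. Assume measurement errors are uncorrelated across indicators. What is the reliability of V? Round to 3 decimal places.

0.760

Var(E+V) = 2 + 2·0.39 = 2.780.
True-score variance = ρ_E + ρ_V + 2·0.39, so 0.7986 = (0.68 + ρ_V + 0.78) / 2.780.
ρ_V = 0.7986·2.780 − 0.68 − 0.78 = 0.760.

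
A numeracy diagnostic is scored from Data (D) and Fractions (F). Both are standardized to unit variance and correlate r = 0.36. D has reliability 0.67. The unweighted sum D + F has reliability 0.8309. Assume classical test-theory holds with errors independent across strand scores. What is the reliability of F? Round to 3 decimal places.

Var(D+F) = 2 + 2·0.36 = 2.720.
True-score variance = ρ_D + ρ_F + 2·0.36, so 0.8309 = (0.67 + ρ_F + 0.72) / 2.720.
ρ_F = 0.8309·2.720 − 0.67 − 0.72 = 0.870.

0.870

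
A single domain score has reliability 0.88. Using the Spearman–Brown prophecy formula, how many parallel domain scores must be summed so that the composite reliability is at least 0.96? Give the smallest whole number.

4

k ≥ ρ*(1−ρ₁)/(ρ₁(1−ρ*)) = 0.96·0.12 / (0.88·0.04) = 3.273.
Smallest integer k = 4.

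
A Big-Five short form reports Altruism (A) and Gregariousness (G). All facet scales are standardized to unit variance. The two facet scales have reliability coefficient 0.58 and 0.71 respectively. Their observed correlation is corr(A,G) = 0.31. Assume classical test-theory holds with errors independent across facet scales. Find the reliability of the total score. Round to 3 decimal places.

0.729

Var(A+G) = 2 + 2·[0.31] = 2 + 0.62 = 2.62.
Under uncorrelated errors the observed covariances equal the true-score covariances, so only the own-variance terms attenuate.
True-score variance = [0.58 + 0.71] + 0.62 = 1.29 + 0.62 = 1.91.
Reliability = 1.91 / 2.62 = 0.729.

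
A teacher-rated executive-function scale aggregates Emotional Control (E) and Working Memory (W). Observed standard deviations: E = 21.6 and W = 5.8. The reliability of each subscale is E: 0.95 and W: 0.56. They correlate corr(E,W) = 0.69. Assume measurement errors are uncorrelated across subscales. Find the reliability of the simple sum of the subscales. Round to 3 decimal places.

0.943

Var(E+W) = 21.6² + 5.8² + 2·[21.6·5.8·0.69] = 500.2 + 172.886 = 673.086.
Because errors are independent across components, Cov(Tᵢ,Tⱼ) = Cov(Xᵢ,Xⱼ); the off-diagonal part of the true-score variance is the same as above.
True-score variance = [21.6²·0.95 + 5.8²·0.56] + 172.886 = 462.07 + 172.886 = 634.957.
Reliability = 634.957 / 673.086 = 0.943.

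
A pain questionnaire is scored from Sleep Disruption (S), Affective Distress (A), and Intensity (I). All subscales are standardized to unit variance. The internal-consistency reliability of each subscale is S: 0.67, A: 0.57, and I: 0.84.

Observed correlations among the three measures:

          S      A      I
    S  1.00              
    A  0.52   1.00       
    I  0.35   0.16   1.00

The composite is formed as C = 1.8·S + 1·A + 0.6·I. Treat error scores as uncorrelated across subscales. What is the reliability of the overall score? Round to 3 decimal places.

Var(C) = 1.8² + 1 + 0.6² + 2·[1.8·0.52 + 1.08·0.35 + 0.6·0.16] = 4.6 + 2.82 = 7.42.
Because errors are independent across components, Cov(Tᵢ,Tⱼ) = Cov(Xᵢ,Xⱼ); the off-diagonal part of the true-score variance is the same as above.
True-score variance = [1.8²·0.67 + 0.57 + 0.6²·0.84] + 2.82 = 3.0432 + 2.82 = 5.8632.
Reliability = 5.8632 / 7.42 = 0.790.

0.790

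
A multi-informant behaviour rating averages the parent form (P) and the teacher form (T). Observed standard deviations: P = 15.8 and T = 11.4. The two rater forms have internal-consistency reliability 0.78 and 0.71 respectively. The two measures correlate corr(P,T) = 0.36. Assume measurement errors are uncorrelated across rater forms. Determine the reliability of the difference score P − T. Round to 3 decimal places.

0.629

Var(P−T) = 15.8² + 11.4² − 2·15.8·11.4·0.36 = 379.6 − 129.686 = 249.914.
Under uncorrelated errors the observed covariances equal the true-score covariances, so only the own-variance terms attenuate.
True-score variance = [15.8²·0.78 + 11.4²·0.71] − 129.686 = 286.991 − 129.686 = 157.304.
Reliability = 157.304 / 249.914 = 0.629.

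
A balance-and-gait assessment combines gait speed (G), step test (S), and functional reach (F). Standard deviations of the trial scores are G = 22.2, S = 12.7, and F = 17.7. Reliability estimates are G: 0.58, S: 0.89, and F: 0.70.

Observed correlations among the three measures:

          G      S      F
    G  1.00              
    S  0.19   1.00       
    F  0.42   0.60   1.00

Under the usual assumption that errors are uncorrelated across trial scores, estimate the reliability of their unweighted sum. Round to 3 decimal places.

Var(G+S+F) = 22.2² + 12.7² + 17.7² + 2·[22.2·12.7·0.19 + 22.2·17.7·0.42 + 12.7·17.7·0.60] = 967.42 + 706.955 = 1674.37.
Because errors are independent across components, Cov(Tᵢ,Tⱼ) = Cov(Xᵢ,Xⱼ); the off-diagonal part of the true-score variance is the same as above.
True-score variance = [22.2²·0.58 + 12.7²·0.89 + 17.7²·0.70] + 706.955 = 648.698 + 706.955 = 1355.65.
Reliability = 1355.65 / 1674.37 = 0.810.

0.810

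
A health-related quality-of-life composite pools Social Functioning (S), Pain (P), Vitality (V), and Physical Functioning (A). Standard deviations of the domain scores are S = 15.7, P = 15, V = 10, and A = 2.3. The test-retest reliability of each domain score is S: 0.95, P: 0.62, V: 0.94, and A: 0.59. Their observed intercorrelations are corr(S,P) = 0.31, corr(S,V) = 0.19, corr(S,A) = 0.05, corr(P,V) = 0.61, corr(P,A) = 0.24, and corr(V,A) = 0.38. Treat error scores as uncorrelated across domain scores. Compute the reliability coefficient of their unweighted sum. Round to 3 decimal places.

Var(S+P+V+A) = 15.7² + 15² + 10² + 2.3² + 2·[15.7·15·0.31 + 15.7·10·0.19 + 15.7·2.3·0.05 + 15·10·0.61 + 15·2.3·0.24 + 10·2.3·0.38] = 576.78 + 426.321 = 1003.1.
With uncorrelated errors the cross-covariances are all true-score covariance, so they carry over unchanged; only the diagonal terms shrink to ρᵢσᵢ².
True-score variance = [15.7²·0.95 + 15²·0.62 + 10²·0.94 + 2.3²·0.59] + 426.321 = 470.787 + 426.321 = 897.108.
Reliability = 897.108 / 1003.1 = 0.894.

0.894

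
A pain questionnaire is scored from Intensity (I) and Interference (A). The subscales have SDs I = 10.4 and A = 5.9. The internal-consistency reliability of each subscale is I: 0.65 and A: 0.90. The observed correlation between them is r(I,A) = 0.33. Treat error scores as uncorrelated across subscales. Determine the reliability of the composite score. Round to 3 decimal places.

0.775

Var(I+A) = 10.4² + 5.9² + 2·[10.4·5.9·0.33] = 142.97 + 40.4976 = 183.468.
With uncorrelated errors the cross-covariances are all true-score covariance, so they carry over unchanged; only the diagonal terms shrink to ρᵢσᵢ².
True-score variance = [10.4²·0.65 + 5.9²·0.90] + 40.4976 = 101.633 + 40.4976 = 142.131.
Reliability = 142.131 / 183.468 = 0.775.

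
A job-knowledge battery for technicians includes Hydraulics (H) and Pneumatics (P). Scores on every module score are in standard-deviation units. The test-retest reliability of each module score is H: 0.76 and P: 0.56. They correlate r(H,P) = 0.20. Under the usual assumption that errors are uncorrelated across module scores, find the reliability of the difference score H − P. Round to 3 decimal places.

0.575

Var(H−P) = 1 + 1 − 2·0.20 = 2 − 0.4 = 1.6.
Under uncorrelated errors the observed covariances equal the true-score covariances, so only the own-variance terms attenuate.
True-score variance = [0.76 + 0.56] − 0.4 = 1.32 − 0.4 = 0.92.
Reliability = 0.92 / 1.6 = 0.575.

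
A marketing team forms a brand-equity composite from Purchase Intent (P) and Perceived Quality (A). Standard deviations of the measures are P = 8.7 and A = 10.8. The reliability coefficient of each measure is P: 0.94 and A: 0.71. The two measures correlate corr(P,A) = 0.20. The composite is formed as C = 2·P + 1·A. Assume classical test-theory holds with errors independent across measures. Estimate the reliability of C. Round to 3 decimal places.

Var(C) = 2²·8.7² + 10.8² + 2·[2·8.7·10.8·0.20] = 419.4 + 75.168 = 494.568.
With uncorrelated errors the cross-covariances are all true-score covariance, so they carry over unchanged; only the diagonal terms shrink to ρᵢσᵢ².
True-score variance = [2²·8.7²·0.94 + 10.8²·0.71] + 75.168 = 367.409 + 75.168 = 442.577.
Reliability = 442.577 / 494.568 = 0.895.

0.895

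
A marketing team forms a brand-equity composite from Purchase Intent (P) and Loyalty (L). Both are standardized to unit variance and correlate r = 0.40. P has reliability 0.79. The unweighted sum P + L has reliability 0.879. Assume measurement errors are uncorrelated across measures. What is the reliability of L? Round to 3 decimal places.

0.871

Var(P+L) = 2 + 2·0.40 = 2.800.
True-score variance = ρ_P + ρ_L + 2·0.40, so 0.879 = (0.79 + ρ_L + 0.80) / 2.800.
ρ_L = 0.879·2.800 − 0.79 − 0.80 = 0.871.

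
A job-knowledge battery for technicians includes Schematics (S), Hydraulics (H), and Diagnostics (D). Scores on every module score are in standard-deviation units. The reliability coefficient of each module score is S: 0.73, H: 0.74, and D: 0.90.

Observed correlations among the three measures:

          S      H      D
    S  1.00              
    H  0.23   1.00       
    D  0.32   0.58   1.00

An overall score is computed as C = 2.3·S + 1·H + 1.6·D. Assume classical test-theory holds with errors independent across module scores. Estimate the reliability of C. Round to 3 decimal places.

0.862

Var(C) = 2.3² + 1 + 1.6² + 2·[2.3·0.23 + 3.68·0.32 + 1.6·0.58] = 8.85 + 5.2692 = 14.1192.
Under uncorrelated errors the observed covariances equal the true-score covariances, so only the own-variance terms attenuate.
True-score variance = [2.3²·0.73 + 0.74 + 1.6²·0.90] + 5.2692 = 6.9057 + 5.2692 = 12.1749.
Reliability = 12.1749 / 14.1192 = 0.862.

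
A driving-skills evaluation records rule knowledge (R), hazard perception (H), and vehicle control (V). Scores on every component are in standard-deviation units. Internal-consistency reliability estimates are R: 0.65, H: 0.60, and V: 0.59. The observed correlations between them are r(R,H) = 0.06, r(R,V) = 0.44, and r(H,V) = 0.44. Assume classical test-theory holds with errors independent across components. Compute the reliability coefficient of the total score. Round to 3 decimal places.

Var(R+H+V) = 3 + 2·[0.06 + 0.44 + 0.44] = 3 + 1.88 = 4.88.
With uncorrelated errors the cross-covariances are all true-score covariance, so they carry over unchanged; only the diagonal terms shrink to ρᵢσᵢ².
True-score variance = [0.65 + 0.60 + 0.59] + 1.88 = 1.84 + 1.88 = 3.72.
Reliability = 3.72 / 4.88 = 0.762.

0.762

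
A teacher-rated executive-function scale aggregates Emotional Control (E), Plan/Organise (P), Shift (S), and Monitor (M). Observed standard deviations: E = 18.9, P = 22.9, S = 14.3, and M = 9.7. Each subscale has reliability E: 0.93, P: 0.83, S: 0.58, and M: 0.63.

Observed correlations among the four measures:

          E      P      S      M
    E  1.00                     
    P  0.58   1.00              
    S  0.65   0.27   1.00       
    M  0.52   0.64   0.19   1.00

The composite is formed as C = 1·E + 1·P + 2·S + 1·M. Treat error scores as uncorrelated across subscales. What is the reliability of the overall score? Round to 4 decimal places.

0.8748

Var(C) = 18.9² + 22.9² + 2²·14.3² + 9.7² + 2·[18.9·22.9·0.58 + 2·18.9·14.3·0.65 + 18.9·9.7·0.52 + 2·22.9·14.3·0.27 + 22.9·9.7·0.64 + 2·14.3·9.7·0.19] = 1793.67 + 2138.84 = 3932.51.
Under uncorrelated errors the observed covariances equal the true-score covariances, so only the own-variance terms attenuate.
True-score variance = [18.9²·0.93 + 22.9²·0.83 + 2²·14.3²·0.58 + 9.7²·0.63] + 2138.84 = 1301.16 + 2138.84 = 3440.
Reliability = 3440 / 3932.51 = 0.8748.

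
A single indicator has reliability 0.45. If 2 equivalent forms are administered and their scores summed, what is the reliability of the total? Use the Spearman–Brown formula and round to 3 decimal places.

0.621

ρ_k = kρ / (1 + (k−1)ρ) = 2·0.45 / (1 + 1·0.45) = 0.900 / 1.450 = 0.621.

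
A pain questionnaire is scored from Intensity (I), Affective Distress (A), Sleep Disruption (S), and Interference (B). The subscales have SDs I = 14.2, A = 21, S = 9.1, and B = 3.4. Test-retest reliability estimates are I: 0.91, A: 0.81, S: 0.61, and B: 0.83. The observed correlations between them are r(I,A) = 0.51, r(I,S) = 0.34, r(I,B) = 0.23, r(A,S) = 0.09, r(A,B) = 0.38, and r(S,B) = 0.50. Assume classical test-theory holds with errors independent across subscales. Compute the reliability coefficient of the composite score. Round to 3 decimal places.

0.893

Var(I+A+S+B) = 14.2² + 21² + 9.1² + 3.4² + 2·[14.2·21·0.51 + 14.2·9.1·0.34 + 14.2·3.4·0.23 + 21·9.1·0.09 + 21·3.4·0.38 + 9.1·3.4·0.50] = 737.01 + 533.844 = 1270.85.
Under uncorrelated errors the observed covariances equal the true-score covariances, so only the own-variance terms attenuate.
True-score variance = [14.2²·0.91 + 21²·0.81 + 9.1²·0.61 + 3.4²·0.83] + 533.844 = 600.811 + 533.844 = 1134.66.
Reliability = 1134.66 / 1270.85 = 0.893.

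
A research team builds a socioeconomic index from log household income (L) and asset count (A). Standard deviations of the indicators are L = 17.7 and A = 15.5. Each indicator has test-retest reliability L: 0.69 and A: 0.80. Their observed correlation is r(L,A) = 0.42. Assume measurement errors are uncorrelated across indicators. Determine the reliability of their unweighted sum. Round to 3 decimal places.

Var(L+A) = 17.7² + 15.5² + 2·[17.7·15.5·0.42] = 553.54 + 230.454 = 783.994.
With uncorrelated errors the cross-covariances are all true-score covariance, so they carry over unchanged; only the diagonal terms shrink to ρᵢσᵢ².
True-score variance = [17.7²·0.69 + 15.5²·0.80] + 230.454 = 408.37 + 230.454 = 638.824.
Reliability = 638.824 / 783.994 = 0.815.

0.815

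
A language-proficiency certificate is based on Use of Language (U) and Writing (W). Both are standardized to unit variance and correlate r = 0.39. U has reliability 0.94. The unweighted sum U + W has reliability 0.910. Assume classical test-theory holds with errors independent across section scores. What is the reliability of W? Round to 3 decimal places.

0.810

Var(U+W) = 2 + 2·0.39 = 2.780.
True-score variance = ρ_U + ρ_W + 2·0.39, so 0.910 = (0.94 + ρ_W + 0.78) / 2.780.
ρ_W = 0.910·2.780 − 0.94 − 0.78 = 0.810.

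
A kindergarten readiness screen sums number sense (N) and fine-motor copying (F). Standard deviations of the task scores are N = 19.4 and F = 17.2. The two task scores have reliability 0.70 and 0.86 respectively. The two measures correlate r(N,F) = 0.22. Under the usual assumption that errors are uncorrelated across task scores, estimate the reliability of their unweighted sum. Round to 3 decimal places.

Var(N+F) = 19.4² + 17.2² + 2·[19.4·17.2·0.22] = 672.2 + 146.819 = 819.019.
Because errors are independent across components, Cov(Tᵢ,Tⱼ) = Cov(Xᵢ,Xⱼ); the off-diagonal part of the true-score variance is the same as above.
True-score variance = [19.4²·0.70 + 17.2²·0.86] + 146.819 = 517.874 + 146.819 = 664.694.
Reliability = 664.694 / 819.019 = 0.812.

0.812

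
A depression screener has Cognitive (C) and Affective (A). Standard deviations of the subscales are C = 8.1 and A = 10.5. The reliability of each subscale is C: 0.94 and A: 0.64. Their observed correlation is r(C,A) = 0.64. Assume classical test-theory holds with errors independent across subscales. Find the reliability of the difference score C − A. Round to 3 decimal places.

0.349

Var(C−A) = 8.1² + 10.5² − 2·8.1·10.5·0.64 = 175.86 − 108.864 = 66.996.
With uncorrelated errors the cross-covariances are all true-score covariance, so they carry over unchanged; only the diagonal terms shrink to ρᵢσᵢ².
True-score variance = [8.1²·0.94 + 10.5²·0.64] − 108.864 = 132.233 − 108.864 = 23.3694.
Reliability = 23.3694 / 66.996 = 0.349.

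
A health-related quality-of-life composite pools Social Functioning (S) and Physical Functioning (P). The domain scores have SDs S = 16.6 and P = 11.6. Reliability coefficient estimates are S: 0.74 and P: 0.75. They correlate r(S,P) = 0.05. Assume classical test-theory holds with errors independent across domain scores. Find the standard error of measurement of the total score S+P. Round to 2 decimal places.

Var(total) = 410.12 + 19.256 = 429.376.
True-score variance = 304.834 + 19.256 = 324.09, so reliability = 0.7548.
Error variance = 429.376 − 324.09 = 105.286; SEM = √105.286 = 10.26.

10.26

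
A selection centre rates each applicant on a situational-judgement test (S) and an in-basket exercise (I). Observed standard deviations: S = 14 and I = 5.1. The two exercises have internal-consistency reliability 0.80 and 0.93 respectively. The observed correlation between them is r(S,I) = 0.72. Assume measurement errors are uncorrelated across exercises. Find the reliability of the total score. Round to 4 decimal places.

Var(S+I) = 14² + 5.1² + 2·[14·5.1·0.72] = 222.01 + 102.816 = 324.826.
Because errors are independent across components, Cov(Tᵢ,Tⱼ) = Cov(Xᵢ,Xⱼ); the off-diagonal part of the true-score variance is the same as above.
True-score variance = [14²·0.80 + 5.1²·0.93] + 102.816 = 180.989 + 102.816 = 283.805.
Reliability = 283.805 / 324.826 = 0.8737.

0.8737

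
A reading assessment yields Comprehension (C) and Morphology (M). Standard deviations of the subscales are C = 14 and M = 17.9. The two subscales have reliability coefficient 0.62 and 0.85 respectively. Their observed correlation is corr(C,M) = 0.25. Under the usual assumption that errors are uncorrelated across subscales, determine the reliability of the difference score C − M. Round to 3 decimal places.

Var(C−M) = 14² + 17.9² − 2·14·17.9·0.25 = 516.41 − 125.3 = 391.11.
Under uncorrelated errors the observed covariances equal the true-score covariances, so only the own-variance terms attenuate.
True-score variance = [14²·0.62 + 17.9²·0.85] − 125.3 = 393.868 − 125.3 = 268.568.
Reliability = 268.568 / 391.11 = 0.687.

0.687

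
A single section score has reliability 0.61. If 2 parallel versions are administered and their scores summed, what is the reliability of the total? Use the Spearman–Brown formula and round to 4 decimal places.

ρ_k = kρ / (1 + (k−1)ρ) = 2·0.61 / (1 + 1·0.61) = 1.220 / 1.610 = 0.7578.

0.7578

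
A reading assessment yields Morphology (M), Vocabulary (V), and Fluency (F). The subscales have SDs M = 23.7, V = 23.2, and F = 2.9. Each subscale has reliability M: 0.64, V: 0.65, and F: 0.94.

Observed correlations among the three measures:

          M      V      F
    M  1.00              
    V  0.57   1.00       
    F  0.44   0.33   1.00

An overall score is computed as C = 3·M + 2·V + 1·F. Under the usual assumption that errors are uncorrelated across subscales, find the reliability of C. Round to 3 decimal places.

0.771

Var(C) = 3²·23.7² + 2²·23.2² + 2.9² + 2·[6·23.7·23.2·0.57 + 3·23.7·2.9·0.44 + 2·23.2·2.9·0.33] = 7216.58 + 4031.16 = 11247.7.
With uncorrelated errors the cross-covariances are all true-score covariance, so they carry over unchanged; only the diagonal terms shrink to ρᵢσᵢ².
True-score variance = [3²·23.7²·0.64 + 2²·23.2²·0.65 + 2.9²·0.94] + 4031.16 = 4642.66 + 4031.16 = 8673.83.
Reliability = 8673.83 / 11247.7 = 0.771.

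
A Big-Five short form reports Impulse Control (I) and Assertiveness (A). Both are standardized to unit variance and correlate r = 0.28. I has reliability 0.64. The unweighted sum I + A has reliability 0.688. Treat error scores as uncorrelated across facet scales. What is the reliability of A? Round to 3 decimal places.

Var(I+A) = 2 + 2·0.28 = 2.560.
True-score variance = ρ_I + ρ_A + 2·0.28, so 0.688 = (0.64 + ρ_A + 0.56) / 2.560.
ρ_A = 0.688·2.560 − 0.64 − 0.56 = 0.561.

0.561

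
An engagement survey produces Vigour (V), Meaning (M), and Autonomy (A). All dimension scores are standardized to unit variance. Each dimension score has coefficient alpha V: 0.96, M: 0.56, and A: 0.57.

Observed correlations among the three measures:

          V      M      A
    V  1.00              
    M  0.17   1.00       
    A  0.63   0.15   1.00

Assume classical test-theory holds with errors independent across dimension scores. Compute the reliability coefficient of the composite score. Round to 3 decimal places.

0.814

Var(V+M+A) = 3 + 2·[0.17 + 0.63 + 0.15] = 3 + 1.9 = 4.9.
Because errors are independent across components, Cov(Tᵢ,Tⱼ) = Cov(Xᵢ,Xⱼ); the off-diagonal part of the true-score variance is the same as above.
True-score variance = [0.96 + 0.56 + 0.57] + 1.9 = 2.09 + 1.9 = 3.99.
Reliability = 3.99 / 4.9 = 0.814.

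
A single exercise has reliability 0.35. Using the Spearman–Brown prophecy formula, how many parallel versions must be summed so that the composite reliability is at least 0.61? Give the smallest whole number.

3

k ≥ ρ*(1−ρ₁)/(ρ₁(1−ρ*)) = 0.61·0.65 / (0.35·0.39) = 2.905.
Smallest integer k = 3.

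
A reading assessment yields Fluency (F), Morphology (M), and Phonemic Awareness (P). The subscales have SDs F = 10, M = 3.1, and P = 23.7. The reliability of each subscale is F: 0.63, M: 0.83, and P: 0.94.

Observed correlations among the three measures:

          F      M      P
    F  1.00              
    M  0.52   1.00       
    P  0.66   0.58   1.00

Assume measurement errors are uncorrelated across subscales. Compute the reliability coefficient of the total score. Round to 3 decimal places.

Var(F+M+P) = 10² + 3.1² + 23.7² + 2·[10·3.1·0.52 + 10·23.7·0.66 + 3.1·23.7·0.58] = 671.3 + 430.305 = 1101.61.
With uncorrelated errors the cross-covariances are all true-score covariance, so they carry over unchanged; only the diagonal terms shrink to ρᵢσᵢ².
True-score variance = [10²·0.63 + 3.1²·0.83 + 23.7²·0.94] + 430.305 = 598.965 + 430.305 = 1029.27.
Reliability = 1029.27 / 1101.61 = 0.934.

0.934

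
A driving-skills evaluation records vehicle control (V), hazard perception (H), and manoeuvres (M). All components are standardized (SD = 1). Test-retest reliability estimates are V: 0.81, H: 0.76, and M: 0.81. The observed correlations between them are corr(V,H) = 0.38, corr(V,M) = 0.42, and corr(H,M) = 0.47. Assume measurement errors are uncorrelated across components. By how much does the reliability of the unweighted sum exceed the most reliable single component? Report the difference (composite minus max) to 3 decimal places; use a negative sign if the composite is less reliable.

Var(sum) = 3 + 2.54 = 5.54; true-score variance = 2.38 + 2.54 = 4.92; composite reliability = 0.8881.
Max component reliability = 0.8100.
Difference = 0.8881 − 0.8100 = 0.078.

0.078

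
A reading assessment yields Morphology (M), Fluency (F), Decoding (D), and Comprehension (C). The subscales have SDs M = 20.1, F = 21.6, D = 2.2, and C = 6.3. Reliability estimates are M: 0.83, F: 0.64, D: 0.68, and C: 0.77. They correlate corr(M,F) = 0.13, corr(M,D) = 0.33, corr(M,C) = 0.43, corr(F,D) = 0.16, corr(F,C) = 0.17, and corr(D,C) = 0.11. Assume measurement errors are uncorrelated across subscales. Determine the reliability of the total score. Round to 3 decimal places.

Var(M+F+D+C) = 20.1² + 21.6² + 2.2² + 6.3² + 2·[20.1·21.6·0.13 + 20.1·2.2·0.33 + 20.1·6.3·0.43 + 21.6·2.2·0.16 + 21.6·6.3·0.17 + 2.2·6.3·0.11] = 915.1 + 315.491 = 1230.59.
Because errors are independent across components, Cov(Tᵢ,Tⱼ) = Cov(Xᵢ,Xⱼ); the off-diagonal part of the true-score variance is the same as above.
True-score variance = [20.1²·0.83 + 21.6²·0.64 + 2.2²·0.68 + 6.3²·0.77] + 315.491 = 667.779 + 315.491 = 983.271.
Reliability = 983.271 / 1230.59 = 0.799.

0.799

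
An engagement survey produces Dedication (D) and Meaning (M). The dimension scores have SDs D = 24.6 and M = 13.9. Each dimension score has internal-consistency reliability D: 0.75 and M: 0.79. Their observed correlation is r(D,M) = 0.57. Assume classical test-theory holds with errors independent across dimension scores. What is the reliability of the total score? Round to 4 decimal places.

0.8385

Var(D+M) = 24.6² + 13.9² + 2·[24.6·13.9·0.57] = 798.37 + 389.812 = 1188.18.
Because errors are independent across components, Cov(Tᵢ,Tⱼ) = Cov(Xᵢ,Xⱼ); the off-diagonal part of the true-score variance is the same as above.
True-score variance = [24.6²·0.75 + 13.9²·0.79] + 389.812 = 606.506 + 389.812 = 996.318.
Reliability = 996.318 / 1188.18 = 0.8385.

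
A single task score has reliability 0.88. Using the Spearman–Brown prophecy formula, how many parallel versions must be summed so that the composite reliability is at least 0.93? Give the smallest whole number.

k ≥ ρ*(1−ρ₁)/(ρ₁(1−ρ*)) = 0.93·0.12 / (0.88·0.07) = 1.812.
Smallest integer k = 2.

2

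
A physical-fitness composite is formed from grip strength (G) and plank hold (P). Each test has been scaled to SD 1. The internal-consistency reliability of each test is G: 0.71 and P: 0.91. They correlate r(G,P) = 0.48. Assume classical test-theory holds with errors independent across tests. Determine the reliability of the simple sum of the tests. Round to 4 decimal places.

Var(G+P) = 2 + 2·[0.48] = 2 + 0.96 = 2.96.
Under uncorrelated errors the observed covariances equal the true-score covariances, so only the own-variance terms attenuate.
True-score variance = [0.71 + 0.91] + 0.96 = 1.62 + 0.96 = 2.58.
Reliability = 2.58 / 2.96 = 0.8716.

0.8716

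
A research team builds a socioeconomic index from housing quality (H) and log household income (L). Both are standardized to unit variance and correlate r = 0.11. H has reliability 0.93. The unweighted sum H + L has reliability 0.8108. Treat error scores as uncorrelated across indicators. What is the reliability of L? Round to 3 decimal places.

Var(H+L) = 2 + 2·0.11 = 2.220.
True-score variance = ρ_H + ρ_L + 2·0.11, so 0.8108 = (0.93 + ρ_L + 0.22) / 2.220.
ρ_L = 0.8108·2.220 − 0.93 − 0.22 = 0.650.

0.650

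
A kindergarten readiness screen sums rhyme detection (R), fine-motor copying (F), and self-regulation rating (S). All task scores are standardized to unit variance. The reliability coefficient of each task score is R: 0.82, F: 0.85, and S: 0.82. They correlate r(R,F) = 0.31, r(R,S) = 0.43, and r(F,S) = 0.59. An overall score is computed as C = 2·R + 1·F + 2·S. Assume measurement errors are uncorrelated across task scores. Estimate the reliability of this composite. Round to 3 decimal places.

Var(C) = 2² + 1 + 2² + 2·[2·0.31 + 4·0.43 + 2·0.59] = 9 + 7.04 = 16.04.
Under uncorrelated errors the observed covariances equal the true-score covariances, so only the own-variance terms attenuate.
True-score variance = [2²·0.82 + 0.85 + 2²·0.82] + 7.04 = 7.41 + 7.04 = 14.45.
Reliability = 14.45 / 16.04 = 0.901.

0.901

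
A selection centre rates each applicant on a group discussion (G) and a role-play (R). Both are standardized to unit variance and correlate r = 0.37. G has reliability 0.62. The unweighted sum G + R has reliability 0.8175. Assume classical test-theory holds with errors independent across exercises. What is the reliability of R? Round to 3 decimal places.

0.880

Var(G+R) = 2 + 2·0.37 = 2.740.
True-score variance = ρ_G + ρ_R + 2·0.37, so 0.8175 = (0.62 + ρ_R + 0.74) / 2.740.
ρ_R = 0.8175·2.740 − 0.62 − 0.74 = 0.880.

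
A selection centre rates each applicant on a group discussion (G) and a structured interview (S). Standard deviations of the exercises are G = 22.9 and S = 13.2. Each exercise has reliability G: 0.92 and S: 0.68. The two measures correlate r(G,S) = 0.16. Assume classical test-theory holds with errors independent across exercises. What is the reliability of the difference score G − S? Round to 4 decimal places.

0.8377

Var(G−S) = 22.9² + 13.2² − 2·22.9·13.2·0.16 = 698.65 − 96.7296 = 601.92.
Because errors are independent across components, Cov(Tᵢ,Tⱼ) = Cov(Xᵢ,Xⱼ); the off-diagonal part of the true-score variance is the same as above.
True-score variance = [22.9²·0.92 + 13.2²·0.68] − 96.7296 = 600.94 − 96.7296 = 504.211.
Reliability = 504.211 / 601.92 = 0.8377.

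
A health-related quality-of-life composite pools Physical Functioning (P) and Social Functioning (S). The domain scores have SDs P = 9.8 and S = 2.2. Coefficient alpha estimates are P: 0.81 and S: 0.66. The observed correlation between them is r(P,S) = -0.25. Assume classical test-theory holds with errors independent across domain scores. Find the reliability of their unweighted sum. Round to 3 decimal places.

Var(P+S) = 9.8² + 2.2² + 2·[9.8·2.2·(-0.25)] = 100.88 − 10.78 = 90.1.
With uncorrelated errors the cross-covariances are all true-score covariance, so they carry over unchanged; only the diagonal terms shrink to ρᵢσᵢ².
True-score variance = [9.8²·0.81 + 2.2²·0.66] − 10.78 = 80.9868 − 10.78 = 70.2068.
Reliability = 70.2068 / 90.1 = 0.779.

0.779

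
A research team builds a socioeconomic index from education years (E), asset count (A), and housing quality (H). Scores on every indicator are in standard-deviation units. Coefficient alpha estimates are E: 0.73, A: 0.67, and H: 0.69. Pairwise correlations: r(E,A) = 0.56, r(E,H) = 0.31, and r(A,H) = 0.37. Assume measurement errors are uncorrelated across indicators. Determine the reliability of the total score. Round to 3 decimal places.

0.834

Var(E+A+H) = 3 + 2·[0.56 + 0.31 + 0.37] = 3 + 2.48 = 5.48.
Under uncorrelated errors the observed covariances equal the true-score covariances, so only the own-variance terms attenuate.
True-score variance = [0.73 + 0.67 + 0.69] + 2.48 = 2.09 + 2.48 = 4.57.
Reliability = 4.57 / 5.48 = 0.834.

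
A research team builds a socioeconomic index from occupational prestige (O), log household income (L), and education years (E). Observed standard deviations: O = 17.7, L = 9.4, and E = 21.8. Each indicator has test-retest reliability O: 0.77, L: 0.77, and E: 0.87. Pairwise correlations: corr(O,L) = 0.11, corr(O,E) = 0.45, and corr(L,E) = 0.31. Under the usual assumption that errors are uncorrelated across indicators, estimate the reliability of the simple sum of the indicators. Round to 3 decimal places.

Var(O+L+E) = 17.7² + 9.4² + 21.8² + 2·[17.7·9.4·0.11 + 17.7·21.8·0.45 + 9.4·21.8·0.31] = 876.89 + 510.928 = 1387.82.
Because errors are independent across components, Cov(Tᵢ,Tⱼ) = Cov(Xᵢ,Xⱼ); the off-diagonal part of the true-score variance is the same as above.
True-score variance = [17.7²·0.77 + 9.4²·0.77 + 21.8²·0.87] + 510.928 = 722.729 + 510.928 = 1233.66.
Reliability = 1233.66 / 1387.82 = 0.889.

0.889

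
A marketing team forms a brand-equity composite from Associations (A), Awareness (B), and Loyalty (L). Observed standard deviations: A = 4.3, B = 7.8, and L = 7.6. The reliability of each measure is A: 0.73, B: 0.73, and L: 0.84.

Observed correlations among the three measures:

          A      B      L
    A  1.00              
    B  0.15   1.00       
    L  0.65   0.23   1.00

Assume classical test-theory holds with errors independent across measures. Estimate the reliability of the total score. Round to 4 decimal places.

0.8586

Var(A+B+L) = 4.3² + 7.8² + 7.6² + 2·[4.3·7.8·0.15 + 4.3·7.6·0.65 + 7.8·7.6·0.23] = 137.09 + 79.8148 = 216.905.
Under uncorrelated errors the observed covariances equal the true-score covariances, so only the own-variance terms attenuate.
True-score variance = [4.3²·0.73 + 7.8²·0.73 + 7.6²·0.84] + 79.8148 = 106.429 + 79.8148 = 186.244.
Reliability = 186.244 / 216.905 = 0.8586.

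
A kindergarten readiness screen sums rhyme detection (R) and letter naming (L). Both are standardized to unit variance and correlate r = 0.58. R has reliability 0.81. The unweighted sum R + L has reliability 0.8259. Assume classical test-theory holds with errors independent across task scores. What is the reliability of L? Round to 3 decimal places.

0.640

Var(R+L) = 2 + 2·0.58 = 3.160.
True-score variance = ρ_R + ρ_L + 2·0.58, so 0.8259 = (0.81 + ρ_L + 1.16) / 3.160.
ρ_L = 0.8259·3.160 − 0.81 − 1.16 = 0.640.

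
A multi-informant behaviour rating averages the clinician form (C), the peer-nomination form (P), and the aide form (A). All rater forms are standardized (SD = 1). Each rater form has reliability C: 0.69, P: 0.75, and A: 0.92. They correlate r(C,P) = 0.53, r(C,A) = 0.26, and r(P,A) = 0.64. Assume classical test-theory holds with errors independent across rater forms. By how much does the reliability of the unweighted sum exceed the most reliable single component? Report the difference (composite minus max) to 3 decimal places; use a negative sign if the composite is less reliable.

-0.029

Var(sum) = 3 + 2.86 = 5.86; true-score variance = 2.36 + 2.86 = 5.22; composite reliability = 0.8908.
Max component reliability = 0.9200.
Difference = 0.8908 − 0.9200 = -0.029.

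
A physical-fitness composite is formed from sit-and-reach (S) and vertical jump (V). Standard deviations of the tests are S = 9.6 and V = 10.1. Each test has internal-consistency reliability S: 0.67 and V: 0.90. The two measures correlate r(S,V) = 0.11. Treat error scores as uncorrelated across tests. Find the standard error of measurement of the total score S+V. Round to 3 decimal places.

6.373

Var(total) = 194.17 + 21.3312 = 215.501.
True-score variance = 153.556 + 21.3312 = 174.887, so reliability = 0.8115.
Error variance = 215.501 − 174.887 = 40.6138; SEM = √40.6138 = 6.373.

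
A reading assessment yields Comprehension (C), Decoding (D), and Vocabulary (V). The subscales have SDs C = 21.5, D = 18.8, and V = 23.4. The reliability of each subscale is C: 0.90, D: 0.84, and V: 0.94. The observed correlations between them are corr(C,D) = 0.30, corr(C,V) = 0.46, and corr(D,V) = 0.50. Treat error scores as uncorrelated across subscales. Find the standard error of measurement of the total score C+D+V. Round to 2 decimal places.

11.65

Var(total) = 1363.25 + 1145.29 = 2508.54.
True-score variance = 1227.62 + 1145.29 = 2372.91, so reliability = 0.9459.
Error variance = 2508.54 − 2372.91 = 135.629; SEM = √135.629 = 11.65.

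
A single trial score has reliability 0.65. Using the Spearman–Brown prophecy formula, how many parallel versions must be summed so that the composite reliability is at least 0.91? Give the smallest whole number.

6

k ≥ ρ*(1−ρ₁)/(ρ₁(1−ρ*)) = 0.91·0.35 / (0.65·0.09) = 5.444.
Smallest integer k = 6.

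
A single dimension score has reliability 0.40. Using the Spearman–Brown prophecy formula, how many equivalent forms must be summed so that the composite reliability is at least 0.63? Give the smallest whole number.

k ≥ ρ*(1−ρ₁)/(ρ₁(1−ρ*)) = 0.63·0.60 / (0.40·0.37) = 2.554.
Smallest integer k = 3.

3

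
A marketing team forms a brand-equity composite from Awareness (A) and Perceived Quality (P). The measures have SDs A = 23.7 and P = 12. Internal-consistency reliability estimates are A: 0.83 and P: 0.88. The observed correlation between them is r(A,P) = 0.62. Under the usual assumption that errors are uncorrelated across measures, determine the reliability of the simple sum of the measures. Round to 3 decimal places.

Var(A+P) = 23.7² + 12² + 2·[23.7·12·0.62] = 705.69 + 352.656 = 1058.35.
Under uncorrelated errors the observed covariances equal the true-score covariances, so only the own-variance terms attenuate.
True-score variance = [23.7²·0.83 + 12²·0.88] + 352.656 = 592.923 + 352.656 = 945.579.
Reliability = 945.579 / 1058.35 = 0.893.

0.893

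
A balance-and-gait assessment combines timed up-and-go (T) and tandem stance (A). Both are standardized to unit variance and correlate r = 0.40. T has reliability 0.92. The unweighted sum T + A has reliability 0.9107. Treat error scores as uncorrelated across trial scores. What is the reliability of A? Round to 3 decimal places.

0.830

Var(T+A) = 2 + 2·0.40 = 2.800.
True-score variance = ρ_T + ρ_A + 2·0.40, so 0.9107 = (0.92 + ρ_A + 0.80) / 2.800.
ρ_A = 0.9107·2.800 − 0.92 − 0.80 = 0.830.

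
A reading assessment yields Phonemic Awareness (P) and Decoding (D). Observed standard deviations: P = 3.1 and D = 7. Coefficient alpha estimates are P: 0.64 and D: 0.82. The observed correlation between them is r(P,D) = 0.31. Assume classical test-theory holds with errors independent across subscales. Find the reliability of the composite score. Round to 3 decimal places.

Var(P+D) = 3.1² + 7² + 2·[3.1·7·0.31] = 58.61 + 13.454 = 72.064.
Because errors are independent across components, Cov(Tᵢ,Tⱼ) = Cov(Xᵢ,Xⱼ); the off-diagonal part of the true-score variance is the same as above.
True-score variance = [3.1²·0.64 + 7²·0.82] + 13.454 = 46.3304 + 13.454 = 59.7844.
Reliability = 59.7844 / 72.064 = 0.830.

0.830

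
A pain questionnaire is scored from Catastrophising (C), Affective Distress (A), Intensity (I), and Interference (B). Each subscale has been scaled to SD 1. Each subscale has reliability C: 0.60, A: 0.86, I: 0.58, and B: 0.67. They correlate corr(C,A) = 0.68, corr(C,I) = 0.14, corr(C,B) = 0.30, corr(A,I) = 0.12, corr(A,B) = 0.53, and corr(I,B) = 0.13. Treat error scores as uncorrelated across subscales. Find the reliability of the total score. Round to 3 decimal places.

Var(C+A+I+B) = 4 + 2·[0.68 + 0.14 + 0.30 + 0.12 + 0.53 + 0.13] = 4 + 3.8 = 7.8.
Because errors are independent across components, Cov(Tᵢ,Tⱼ) = Cov(Xᵢ,Xⱼ); the off-diagonal part of the true-score variance is the same as above.
True-score variance = [0.60 + 0.86 + 0.58 + 0.67] + 3.8 = 2.71 + 3.8 = 6.51.
Reliability = 6.51 / 7.8 = 0.835.

0.835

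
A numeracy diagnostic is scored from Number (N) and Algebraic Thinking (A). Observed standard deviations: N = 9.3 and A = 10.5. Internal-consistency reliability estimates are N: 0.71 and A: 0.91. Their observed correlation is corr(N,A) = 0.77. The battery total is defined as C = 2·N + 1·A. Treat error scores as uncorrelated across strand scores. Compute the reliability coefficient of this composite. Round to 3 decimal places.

Var(C) = 2²·9.3² + 10.5² + 2·[2·9.3·10.5·0.77] = 456.21 + 300.762 = 756.972.
With uncorrelated errors the cross-covariances are all true-score covariance, so they carry over unchanged; only the diagonal terms shrink to ρᵢσᵢ².
True-score variance = [2²·9.3²·0.71 + 10.5²·0.91] + 300.762 = 345.959 + 300.762 = 646.721.
Reliability = 646.721 / 756.972 = 0.854.

0.854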